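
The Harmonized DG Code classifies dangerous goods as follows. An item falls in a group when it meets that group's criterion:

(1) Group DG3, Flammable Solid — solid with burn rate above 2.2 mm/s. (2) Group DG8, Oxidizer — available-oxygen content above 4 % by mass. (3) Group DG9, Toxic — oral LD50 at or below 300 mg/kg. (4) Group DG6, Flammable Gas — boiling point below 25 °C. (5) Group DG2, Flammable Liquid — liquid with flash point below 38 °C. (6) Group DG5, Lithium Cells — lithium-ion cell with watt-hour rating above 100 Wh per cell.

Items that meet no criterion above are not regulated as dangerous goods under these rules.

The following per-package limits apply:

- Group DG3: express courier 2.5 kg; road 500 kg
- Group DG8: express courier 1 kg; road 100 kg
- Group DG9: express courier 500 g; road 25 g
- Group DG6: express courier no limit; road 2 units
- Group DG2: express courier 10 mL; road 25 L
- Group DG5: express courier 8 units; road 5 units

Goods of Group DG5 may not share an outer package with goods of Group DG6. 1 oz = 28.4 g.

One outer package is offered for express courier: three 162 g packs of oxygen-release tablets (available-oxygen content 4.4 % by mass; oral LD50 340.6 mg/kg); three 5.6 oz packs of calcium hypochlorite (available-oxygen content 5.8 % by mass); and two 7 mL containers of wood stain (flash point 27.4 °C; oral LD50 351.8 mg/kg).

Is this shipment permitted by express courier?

With available-oxygen content 4.4 % by mass (> 4 % by mass), the oxygen-release tablets fall in Group DG8.
Calcium hypochlorite: available-oxygen content 5.8 % by mass > 4 % by mass → Group DG8 (Oxidizer).
Wood stain: flash point 27.4 °C < 38 °C → Group DG2 (Flammable Liquid).
Group DG8 net quantity: (three 162 g packs = 486 g) + (three 5.6 oz packs = 477.12 g) = 963.12 g.
963.12 g ≤ 1 kg (express courier limit, Group DG8) — within limit.
Group DG2 quantity: two 7 mL containers = 14 mL.
That exceeds the Group DG2 express courier limit of 10 mL.
The segregation rule (Group DG5 with Group DG6) does not apply to Group DG8 with Group DG2.

No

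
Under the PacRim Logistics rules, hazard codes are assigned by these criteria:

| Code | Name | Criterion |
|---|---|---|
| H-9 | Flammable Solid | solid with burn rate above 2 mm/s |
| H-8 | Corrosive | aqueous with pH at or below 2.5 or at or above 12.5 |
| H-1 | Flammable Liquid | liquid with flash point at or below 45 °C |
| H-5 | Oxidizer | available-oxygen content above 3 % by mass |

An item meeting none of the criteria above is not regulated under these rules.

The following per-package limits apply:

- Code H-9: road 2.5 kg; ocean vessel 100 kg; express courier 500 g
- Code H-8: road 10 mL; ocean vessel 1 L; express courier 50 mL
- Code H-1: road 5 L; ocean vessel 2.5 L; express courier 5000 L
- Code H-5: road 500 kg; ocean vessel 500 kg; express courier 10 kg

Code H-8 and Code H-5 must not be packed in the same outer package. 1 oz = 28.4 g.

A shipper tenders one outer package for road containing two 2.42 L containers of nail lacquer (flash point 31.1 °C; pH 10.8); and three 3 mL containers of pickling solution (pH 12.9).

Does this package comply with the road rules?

Flash point 31.1 °C meets the Code H-1 criterion (Flammable Liquid), so the nail lacquer is Code H-1.
pH 12.9 meets the Code H-8 criterion (Corrosive), so the pickling solution is Code H-8.
Code H-8 quantity: three 3 mL containers = 9 mL.
That is within the Code H-8 road limit of 10 mL.
Code H-1 quantity: two 2.42 L containers = 4.84 L.
4.84 L ≤ 5 L (road limit, Code H-1) — within limit.
The segregation rule (Code H-8 with Code H-5) does not apply to Code H-8 with Code H-1.
Every hazard code is within its road limit and no segregation rule is violated.

Yes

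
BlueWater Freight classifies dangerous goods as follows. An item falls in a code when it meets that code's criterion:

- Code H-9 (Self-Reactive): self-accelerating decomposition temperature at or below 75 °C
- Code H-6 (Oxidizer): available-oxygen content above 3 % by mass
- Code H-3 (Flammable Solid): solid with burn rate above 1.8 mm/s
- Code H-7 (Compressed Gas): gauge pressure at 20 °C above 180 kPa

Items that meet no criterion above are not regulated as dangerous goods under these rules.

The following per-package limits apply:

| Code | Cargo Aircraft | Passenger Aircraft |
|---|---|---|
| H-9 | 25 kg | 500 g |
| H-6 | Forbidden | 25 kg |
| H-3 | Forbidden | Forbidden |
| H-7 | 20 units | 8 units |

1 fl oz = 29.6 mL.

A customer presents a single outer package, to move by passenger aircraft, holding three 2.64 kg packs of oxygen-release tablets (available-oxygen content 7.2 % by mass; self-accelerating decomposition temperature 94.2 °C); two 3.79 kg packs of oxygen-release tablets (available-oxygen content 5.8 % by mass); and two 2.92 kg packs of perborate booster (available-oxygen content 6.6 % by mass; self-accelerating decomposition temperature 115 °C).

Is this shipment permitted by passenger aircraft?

Oxygen-release tablets: available-oxygen content 7.2 % by mass > 3 % by mass → Code H-6 (Oxidizer).
Oxygen-release tablets: available-oxygen content 5.8 % by mass > 3 % by mass → Code H-6 (Oxidizer).
Perborate booster: available-oxygen content 6.6 % by mass > 3 % by mass → Code H-6 (Oxidizer).
Total Code H-6: (three 2.64 kg packs = 7.92 kg) + (two 3.79 kg packs = 7.58 kg) + (two 2.92 kg packs = 5.84 kg) = 21.34 kg.
That is within the Code H-6 passenger aircraft limit of 25 kg.

Yes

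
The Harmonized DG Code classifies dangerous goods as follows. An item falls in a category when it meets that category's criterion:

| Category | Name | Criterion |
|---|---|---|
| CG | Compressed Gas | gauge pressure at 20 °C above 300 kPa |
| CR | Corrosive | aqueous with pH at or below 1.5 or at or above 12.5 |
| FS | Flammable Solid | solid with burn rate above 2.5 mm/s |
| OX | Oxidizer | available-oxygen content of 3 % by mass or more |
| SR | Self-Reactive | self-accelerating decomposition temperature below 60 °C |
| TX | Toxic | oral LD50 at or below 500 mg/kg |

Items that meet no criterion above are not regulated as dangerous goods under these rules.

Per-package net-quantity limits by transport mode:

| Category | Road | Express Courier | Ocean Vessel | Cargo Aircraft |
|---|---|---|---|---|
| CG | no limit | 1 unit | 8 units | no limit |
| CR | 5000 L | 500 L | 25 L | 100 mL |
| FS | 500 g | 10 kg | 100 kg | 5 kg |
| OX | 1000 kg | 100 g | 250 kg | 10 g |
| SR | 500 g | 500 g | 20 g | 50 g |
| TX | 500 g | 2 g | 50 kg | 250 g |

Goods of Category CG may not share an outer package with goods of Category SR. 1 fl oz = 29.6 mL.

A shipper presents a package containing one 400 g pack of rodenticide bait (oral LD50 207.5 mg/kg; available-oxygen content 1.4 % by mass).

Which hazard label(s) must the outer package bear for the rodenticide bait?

Category TX

With oral LD50 207.5 mg/kg (≤ 500 mg/kg), the rodenticide bait falls in Category TX.
Only the Category TX label is required.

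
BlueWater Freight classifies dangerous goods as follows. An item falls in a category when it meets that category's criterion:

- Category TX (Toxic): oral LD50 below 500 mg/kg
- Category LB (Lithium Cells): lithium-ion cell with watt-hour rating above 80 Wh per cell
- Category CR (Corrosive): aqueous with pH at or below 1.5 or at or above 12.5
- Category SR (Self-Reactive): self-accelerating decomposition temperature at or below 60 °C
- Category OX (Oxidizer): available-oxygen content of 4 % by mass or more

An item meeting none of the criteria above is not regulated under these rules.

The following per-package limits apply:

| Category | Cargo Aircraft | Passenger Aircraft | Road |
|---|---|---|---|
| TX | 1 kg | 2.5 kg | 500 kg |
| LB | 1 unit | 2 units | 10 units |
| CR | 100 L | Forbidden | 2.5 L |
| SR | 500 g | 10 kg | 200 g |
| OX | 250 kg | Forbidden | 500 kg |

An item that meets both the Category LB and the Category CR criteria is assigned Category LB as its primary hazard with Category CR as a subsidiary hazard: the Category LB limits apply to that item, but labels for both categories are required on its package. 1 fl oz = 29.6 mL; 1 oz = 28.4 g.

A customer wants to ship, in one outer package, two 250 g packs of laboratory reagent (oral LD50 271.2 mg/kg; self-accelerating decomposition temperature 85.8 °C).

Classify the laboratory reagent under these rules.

Oral LD50 271.2 mg/kg meets the Category TX criterion (Toxic), so the laboratory reagent is Category TX.

Category TX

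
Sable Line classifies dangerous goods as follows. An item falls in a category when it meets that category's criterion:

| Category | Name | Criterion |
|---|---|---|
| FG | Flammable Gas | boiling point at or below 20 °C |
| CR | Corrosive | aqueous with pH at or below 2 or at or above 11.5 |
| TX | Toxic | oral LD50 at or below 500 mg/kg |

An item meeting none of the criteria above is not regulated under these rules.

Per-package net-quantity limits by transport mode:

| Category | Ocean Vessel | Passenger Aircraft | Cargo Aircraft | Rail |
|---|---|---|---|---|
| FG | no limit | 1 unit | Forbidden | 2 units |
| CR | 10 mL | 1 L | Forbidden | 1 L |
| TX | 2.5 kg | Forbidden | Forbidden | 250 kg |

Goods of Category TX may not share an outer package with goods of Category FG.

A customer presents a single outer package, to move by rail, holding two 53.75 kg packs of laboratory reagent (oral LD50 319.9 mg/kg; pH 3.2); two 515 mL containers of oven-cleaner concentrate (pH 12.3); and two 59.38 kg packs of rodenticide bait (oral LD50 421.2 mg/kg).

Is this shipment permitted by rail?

No

Laboratory reagent: oral LD50 319.9 mg/kg ≤ 500 mg/kg → Category TX (Toxic).
With pH 12.3 (≥ 11.5), the oven-cleaner concentrate falls in Category CR.
Rodenticide bait: oral LD50 421.2 mg/kg ≤ 500 mg/kg → Category TX (Toxic).
Total Category TX: (two 53.75 kg packs = 107.5 kg) + (two 59.38 kg packs = 118.76 kg) = 226.26 kg.
That is within the Category TX rail limit of 250 kg.
Category CR quantity: two 515 mL containers = 1.03 L.
That exceeds the Category CR rail limit of 1 L.
The segregation rule (Category TX with Category FG) does not apply to Category TX with Category CR.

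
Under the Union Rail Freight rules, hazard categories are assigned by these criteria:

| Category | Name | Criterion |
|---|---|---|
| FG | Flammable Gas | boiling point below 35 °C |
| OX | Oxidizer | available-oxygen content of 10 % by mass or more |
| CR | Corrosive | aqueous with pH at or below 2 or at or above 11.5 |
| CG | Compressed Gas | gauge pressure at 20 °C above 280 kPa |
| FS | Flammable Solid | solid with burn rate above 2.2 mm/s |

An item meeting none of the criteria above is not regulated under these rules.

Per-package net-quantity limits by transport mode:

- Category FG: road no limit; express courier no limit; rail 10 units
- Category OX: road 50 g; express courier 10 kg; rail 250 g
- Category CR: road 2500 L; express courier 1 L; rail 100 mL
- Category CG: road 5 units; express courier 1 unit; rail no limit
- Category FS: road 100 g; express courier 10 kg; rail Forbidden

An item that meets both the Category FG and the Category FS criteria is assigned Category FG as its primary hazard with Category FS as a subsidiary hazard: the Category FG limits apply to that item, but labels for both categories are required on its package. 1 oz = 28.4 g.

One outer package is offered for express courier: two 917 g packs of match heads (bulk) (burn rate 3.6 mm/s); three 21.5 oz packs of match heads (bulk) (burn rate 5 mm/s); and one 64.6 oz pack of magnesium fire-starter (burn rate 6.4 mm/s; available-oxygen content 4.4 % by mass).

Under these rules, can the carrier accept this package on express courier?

Yes

Match heads (bulk): burn rate 3.6 mm/s > 2.2 mm/s → Category FS (Flammable Solid).
With burn rate 5 mm/s (> 2.2 mm/s), the match heads (bulk) fall in Category FS.
Magnesium fire-starter: burn rate 6.4 mm/s > 2.2 mm/s → Category FS (Flammable Solid).
Total Category FS: (two 917 g packs = 1.834 kg) + (three 21.5 oz packs = 1831.8 g) + (one 64.6 oz pack = 1834.64 g) = 5500.44 g.
5500.44 g ≤ 10 kg (express courier limit, Category FS) — within limit.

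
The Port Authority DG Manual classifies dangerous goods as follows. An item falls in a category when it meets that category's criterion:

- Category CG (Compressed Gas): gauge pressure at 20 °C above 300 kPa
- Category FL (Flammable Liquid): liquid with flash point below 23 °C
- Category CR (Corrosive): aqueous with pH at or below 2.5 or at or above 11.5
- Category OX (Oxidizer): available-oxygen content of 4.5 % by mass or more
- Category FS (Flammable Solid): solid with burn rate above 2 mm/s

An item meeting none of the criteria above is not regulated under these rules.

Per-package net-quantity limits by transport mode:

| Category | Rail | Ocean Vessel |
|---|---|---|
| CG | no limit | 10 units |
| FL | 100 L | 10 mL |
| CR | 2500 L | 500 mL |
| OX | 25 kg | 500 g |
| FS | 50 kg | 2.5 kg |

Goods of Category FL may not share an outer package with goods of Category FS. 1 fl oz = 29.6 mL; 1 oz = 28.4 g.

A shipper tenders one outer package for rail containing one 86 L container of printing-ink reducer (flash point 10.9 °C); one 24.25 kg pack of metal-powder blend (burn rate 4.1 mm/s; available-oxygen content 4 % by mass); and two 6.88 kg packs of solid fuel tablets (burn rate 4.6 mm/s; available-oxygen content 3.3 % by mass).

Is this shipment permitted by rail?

Flash point 10.9 °C meets the Category FL criterion (Flammable Liquid), so the printing-ink reducer is Category FL.
The metal-powder blend has burn rate 4.1 mm/s, which is > 2 mm/s, so it is Category FS (Flammable Solid).
Burn rate 4.6 mm/s meets the Category FS criterion (Flammable Solid), so the solid fuel tablets are Category FS.
Category FL quantity: 86 L.
86 L is within the rail limit of 100 L for Category FL.
Category FS net quantity: 24.25 kg + (two 6.88 kg packs = 13.76 kg) = 38.01 kg.
That is within the Category FS rail limit of 50 kg.
Category FL and Category FS may not share an outer package.

No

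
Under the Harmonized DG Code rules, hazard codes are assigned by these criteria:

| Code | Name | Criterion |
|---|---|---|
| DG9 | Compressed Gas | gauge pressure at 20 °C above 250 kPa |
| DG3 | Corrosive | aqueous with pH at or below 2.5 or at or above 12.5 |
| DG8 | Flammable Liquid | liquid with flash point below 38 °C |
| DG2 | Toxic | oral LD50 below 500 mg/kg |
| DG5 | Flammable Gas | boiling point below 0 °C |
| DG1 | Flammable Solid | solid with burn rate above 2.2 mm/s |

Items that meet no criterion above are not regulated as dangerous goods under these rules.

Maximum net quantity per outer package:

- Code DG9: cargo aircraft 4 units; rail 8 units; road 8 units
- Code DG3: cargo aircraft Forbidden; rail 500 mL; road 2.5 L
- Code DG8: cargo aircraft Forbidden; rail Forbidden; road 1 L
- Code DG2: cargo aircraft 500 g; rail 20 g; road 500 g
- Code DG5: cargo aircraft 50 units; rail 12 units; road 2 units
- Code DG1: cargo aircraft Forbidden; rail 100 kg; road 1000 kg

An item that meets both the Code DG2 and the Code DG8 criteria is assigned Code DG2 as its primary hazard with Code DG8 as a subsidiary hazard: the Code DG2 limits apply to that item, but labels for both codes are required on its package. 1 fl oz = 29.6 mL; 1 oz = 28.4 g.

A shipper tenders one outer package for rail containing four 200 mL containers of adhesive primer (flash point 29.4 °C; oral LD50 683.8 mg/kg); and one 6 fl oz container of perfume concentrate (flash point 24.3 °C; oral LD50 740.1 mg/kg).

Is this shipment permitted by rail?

With flash point 29.4 °C (< 38 °C), the adhesive primer falls in Code DG8.
With flash point 24.3 °C (< 38 °C), the perfume concentrate falls in Code DG8.
Code DG8 net quantity: (four 200 mL containers = 800 mL) + (one 6 fl oz container = 177.6 mL) = 977.6 mL.
By rail, Code DG8 is Forbidden regardless of quantity.

No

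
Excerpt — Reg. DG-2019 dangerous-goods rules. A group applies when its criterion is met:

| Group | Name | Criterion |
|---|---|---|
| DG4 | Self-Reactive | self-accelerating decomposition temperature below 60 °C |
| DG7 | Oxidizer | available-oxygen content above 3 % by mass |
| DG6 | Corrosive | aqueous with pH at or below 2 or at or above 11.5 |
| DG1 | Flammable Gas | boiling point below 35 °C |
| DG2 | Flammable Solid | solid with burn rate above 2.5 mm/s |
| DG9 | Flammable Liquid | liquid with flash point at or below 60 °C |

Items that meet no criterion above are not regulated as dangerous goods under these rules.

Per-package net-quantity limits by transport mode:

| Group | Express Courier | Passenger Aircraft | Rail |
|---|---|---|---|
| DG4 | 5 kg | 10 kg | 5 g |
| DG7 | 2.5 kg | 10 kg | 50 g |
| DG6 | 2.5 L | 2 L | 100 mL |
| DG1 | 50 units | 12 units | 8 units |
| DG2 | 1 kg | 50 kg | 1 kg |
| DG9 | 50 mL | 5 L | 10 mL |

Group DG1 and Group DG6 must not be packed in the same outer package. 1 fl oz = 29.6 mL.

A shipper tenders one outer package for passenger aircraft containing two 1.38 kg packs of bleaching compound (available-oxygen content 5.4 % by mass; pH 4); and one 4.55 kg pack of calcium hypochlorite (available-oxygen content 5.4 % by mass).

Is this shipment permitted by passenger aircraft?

Yes

Bleaching compound: available-oxygen content 5.4 % by mass > 3 % by mass → Group DG7 (Oxidizer).
With available-oxygen content 5.4 % by mass (> 3 % by mass), the calcium hypochlorite falls in Group DG7.
Group DG7 net quantity: (two 1.38 kg packs = 2.76 kg) + 4.55 kg = 7.31 kg.
7.31 kg ≤ 10 kg (passenger aircraft limit, Group DG7) — within limit.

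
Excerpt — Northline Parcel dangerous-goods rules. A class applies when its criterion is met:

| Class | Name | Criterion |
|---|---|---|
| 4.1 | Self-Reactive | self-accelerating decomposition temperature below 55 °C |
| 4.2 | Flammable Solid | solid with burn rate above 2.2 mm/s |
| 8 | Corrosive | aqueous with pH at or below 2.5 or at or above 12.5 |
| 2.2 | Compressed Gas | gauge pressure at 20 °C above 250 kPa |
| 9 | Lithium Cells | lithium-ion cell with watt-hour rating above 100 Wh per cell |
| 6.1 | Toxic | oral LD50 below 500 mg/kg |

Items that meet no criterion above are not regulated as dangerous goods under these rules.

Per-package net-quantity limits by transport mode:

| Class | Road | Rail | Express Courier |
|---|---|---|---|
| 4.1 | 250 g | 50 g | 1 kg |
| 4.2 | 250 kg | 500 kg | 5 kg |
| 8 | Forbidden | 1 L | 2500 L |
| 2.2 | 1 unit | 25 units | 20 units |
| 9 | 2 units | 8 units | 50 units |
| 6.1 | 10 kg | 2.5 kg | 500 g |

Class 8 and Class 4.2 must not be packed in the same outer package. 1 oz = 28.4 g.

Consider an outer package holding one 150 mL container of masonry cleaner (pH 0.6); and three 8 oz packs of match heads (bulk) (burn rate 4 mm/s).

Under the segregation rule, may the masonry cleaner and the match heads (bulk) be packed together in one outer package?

No

pH 0.6 meets the Class 8 criterion (Corrosive), so the masonry cleaner is Class 8.
The match heads (bulk) have burn rate 4 mm/s, which is > 2.2 mm/s, so they are Class 4.2 (Flammable Solid).
Class 8 and Class 4.2 may not share an outer package.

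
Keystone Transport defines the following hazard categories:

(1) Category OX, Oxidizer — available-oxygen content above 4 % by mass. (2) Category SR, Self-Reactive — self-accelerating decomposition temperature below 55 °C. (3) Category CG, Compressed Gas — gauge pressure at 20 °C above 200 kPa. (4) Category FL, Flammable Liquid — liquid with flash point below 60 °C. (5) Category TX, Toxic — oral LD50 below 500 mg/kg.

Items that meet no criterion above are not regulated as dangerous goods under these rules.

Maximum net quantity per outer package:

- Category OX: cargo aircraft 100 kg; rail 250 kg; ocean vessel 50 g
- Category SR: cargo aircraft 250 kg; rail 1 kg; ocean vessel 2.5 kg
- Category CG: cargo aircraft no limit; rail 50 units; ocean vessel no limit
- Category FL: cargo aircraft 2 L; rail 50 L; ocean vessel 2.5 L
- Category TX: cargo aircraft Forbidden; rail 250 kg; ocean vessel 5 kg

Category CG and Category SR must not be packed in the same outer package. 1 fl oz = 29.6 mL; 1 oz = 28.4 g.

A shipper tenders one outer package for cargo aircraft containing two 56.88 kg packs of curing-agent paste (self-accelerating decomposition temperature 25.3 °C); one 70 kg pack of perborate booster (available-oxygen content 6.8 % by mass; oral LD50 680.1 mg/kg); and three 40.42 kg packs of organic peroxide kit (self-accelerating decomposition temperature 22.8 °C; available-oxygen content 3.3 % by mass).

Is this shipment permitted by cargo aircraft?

Self-accelerating decomposition temperature 25.3 °C meets the Category SR criterion (Self-Reactive), so the curing-agent paste is Category SR.
Available-oxygen content 6.8 % by mass meets the Category OX criterion (Oxidizer), so the perborate booster is Category OX.
With self-accelerating decomposition temperature 22.8 °C (< 55 °C), the organic peroxide kit falls in Category SR.
Category OX quantity: 70 kg.
70 kg is within the cargo aircraft limit of 100 kg for Category OX.
Category SR net quantity: (two 56.88 kg packs = 113.76 kg) + (three 40.42 kg packs = 121.26 kg) = 235.02 kg.
235.02 kg is within the cargo aircraft limit of 250 kg for Category SR.
The segregation rule (Category CG with Category SR) does not apply to Category OX with Category SR.
Every hazard category is within its cargo aircraft limit and no segregation rule is violated.

Yes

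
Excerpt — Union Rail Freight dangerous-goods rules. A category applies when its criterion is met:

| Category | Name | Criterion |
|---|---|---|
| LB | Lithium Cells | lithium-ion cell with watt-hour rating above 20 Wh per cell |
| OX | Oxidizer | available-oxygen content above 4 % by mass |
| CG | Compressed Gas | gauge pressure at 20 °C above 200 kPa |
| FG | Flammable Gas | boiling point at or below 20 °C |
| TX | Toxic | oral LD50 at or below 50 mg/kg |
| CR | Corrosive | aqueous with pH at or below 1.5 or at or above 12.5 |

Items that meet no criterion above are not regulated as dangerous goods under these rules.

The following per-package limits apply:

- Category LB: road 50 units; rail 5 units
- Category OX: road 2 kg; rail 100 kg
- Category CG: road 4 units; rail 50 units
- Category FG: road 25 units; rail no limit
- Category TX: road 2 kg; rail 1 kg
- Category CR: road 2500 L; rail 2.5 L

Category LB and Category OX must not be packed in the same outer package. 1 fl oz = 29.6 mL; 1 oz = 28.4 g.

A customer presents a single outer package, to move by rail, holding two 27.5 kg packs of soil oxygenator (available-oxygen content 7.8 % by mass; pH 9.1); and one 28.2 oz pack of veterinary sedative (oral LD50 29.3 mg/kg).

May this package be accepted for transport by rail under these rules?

Yes

Soil oxygenator: available-oxygen content 7.8 % by mass > 4 % by mass → Category OX (Oxidizer).
Oral LD50 29.3 mg/kg meets the Category TX criterion (Toxic), so the veterinary sedative is Category TX.
Category OX quantity: two 27.5 kg packs = 55 kg.
55 kg ≤ 100 kg (rail limit, Category OX) — within limit.
Category TX quantity: one 28.2 oz pack = 800.88 g.
800.88 g ≤ 1 kg (rail limit, Category TX) — within limit.
The segregation rule (Category LB with Category OX) does not apply to Category OX with Category TX.
Every hazard category is within its rail limit and no segregation rule is violated.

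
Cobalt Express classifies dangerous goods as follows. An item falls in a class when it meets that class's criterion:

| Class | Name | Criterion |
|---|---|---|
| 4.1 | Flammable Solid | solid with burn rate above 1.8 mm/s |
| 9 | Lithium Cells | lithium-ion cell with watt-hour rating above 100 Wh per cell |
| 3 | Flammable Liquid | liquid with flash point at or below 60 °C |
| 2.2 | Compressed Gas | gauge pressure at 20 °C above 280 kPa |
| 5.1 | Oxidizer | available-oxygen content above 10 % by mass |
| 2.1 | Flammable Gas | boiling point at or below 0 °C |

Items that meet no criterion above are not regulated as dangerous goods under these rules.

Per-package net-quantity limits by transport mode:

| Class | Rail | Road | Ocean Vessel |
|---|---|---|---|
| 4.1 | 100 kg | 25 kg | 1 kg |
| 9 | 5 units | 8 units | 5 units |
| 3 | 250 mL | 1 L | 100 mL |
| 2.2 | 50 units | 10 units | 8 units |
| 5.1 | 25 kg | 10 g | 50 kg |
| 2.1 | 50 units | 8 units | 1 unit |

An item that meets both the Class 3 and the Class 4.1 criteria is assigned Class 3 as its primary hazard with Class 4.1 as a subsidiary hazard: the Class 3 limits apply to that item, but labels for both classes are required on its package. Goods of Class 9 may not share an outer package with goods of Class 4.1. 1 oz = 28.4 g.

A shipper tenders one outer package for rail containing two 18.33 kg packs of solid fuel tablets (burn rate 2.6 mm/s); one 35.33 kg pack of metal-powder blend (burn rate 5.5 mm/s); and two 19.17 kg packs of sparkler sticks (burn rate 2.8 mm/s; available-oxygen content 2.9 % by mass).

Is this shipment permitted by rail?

No

With burn rate 2.6 mm/s (> 1.8 mm/s), the solid fuel tablets fall in Class 4.1.
Burn rate 5.5 mm/s meets the Class 4.1 criterion (Flammable Solid), so the metal-powder blend is Class 4.1.
Sparkler sticks: burn rate 2.8 mm/s > 1.8 mm/s → Class 4.1 (Flammable Solid).
Class 4.1 net quantity: (two 18.33 kg packs = 36.66 kg) + 35.33 kg + (two 19.17 kg packs = 38.34 kg) = 110.33 kg.
110.33 kg exceeds the rail limit of 100 kg for Class 4.1.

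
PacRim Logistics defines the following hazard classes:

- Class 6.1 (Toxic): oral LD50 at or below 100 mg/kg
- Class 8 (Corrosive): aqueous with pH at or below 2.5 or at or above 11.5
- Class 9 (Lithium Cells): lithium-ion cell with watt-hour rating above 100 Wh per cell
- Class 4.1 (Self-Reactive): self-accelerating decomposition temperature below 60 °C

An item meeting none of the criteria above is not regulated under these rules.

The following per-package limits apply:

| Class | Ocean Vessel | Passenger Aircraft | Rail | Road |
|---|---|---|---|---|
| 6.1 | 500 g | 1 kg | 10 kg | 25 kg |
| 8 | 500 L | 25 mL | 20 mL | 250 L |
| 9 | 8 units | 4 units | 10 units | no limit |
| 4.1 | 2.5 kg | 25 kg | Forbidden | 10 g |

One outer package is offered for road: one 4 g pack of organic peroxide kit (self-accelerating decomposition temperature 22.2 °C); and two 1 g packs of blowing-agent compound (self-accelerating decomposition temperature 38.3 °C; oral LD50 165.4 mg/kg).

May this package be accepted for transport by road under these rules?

Yes

Organic peroxide kit: self-accelerating decomposition temperature 22.2 °C < 60 °C → Class 4.1 (Self-Reactive).
The blowing-agent compound has self-accelerating decomposition temperature 38.3 °C, which is < 60 °C, so it is Class 4.1 (Self-Reactive).
Total Class 4.1: 4 g + (two 1 g packs = 2 g) = 6 g.
That is within the Class 4.1 road limit of 10 g.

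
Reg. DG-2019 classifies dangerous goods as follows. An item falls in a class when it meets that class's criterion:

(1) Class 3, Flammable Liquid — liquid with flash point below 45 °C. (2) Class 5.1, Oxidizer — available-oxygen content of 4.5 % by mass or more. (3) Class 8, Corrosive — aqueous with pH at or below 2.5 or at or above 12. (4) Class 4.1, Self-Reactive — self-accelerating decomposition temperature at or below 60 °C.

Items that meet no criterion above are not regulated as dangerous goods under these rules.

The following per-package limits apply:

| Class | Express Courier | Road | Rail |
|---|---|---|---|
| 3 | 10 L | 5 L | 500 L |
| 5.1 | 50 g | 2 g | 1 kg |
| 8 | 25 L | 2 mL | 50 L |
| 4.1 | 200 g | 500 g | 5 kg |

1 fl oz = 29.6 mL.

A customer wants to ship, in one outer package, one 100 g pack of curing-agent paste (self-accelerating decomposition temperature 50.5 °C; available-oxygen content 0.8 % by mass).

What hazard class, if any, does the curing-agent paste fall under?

Class 4.1

The curing-agent paste has self-accelerating decomposition temperature 50.5 °C, which is ≤ 60 °C, so it is Class 4.1 (Self-Reactive).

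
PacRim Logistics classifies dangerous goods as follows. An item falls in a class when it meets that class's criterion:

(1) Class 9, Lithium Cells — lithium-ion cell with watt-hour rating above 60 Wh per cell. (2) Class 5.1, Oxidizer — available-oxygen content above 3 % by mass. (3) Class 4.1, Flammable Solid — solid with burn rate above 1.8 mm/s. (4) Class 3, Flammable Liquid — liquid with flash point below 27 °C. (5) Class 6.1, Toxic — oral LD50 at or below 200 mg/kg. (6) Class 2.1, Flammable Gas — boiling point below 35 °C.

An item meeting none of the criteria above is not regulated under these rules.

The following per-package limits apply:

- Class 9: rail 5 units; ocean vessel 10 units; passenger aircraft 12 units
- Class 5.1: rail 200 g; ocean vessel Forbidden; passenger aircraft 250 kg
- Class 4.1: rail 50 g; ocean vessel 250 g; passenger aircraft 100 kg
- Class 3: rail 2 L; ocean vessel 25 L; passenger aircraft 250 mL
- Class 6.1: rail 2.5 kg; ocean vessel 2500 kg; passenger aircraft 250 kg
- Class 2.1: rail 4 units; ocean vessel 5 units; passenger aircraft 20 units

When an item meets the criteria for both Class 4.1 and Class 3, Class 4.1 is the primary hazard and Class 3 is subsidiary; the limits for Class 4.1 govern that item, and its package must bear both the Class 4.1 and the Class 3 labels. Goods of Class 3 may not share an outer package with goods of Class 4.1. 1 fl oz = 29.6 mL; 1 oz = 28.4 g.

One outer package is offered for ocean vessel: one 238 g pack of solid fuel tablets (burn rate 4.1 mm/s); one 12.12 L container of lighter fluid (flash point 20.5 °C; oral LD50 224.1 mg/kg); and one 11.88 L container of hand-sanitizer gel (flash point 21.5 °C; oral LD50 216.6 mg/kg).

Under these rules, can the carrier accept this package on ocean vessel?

No

With burn rate 4.1 mm/s (> 1.8 mm/s), the solid fuel tablets fall in Class 4.1.
With flash point 20.5 °C (< 27 °C), the lighter fluid falls in Class 3.
With flash point 21.5 °C (< 27 °C), the hand-sanitizer gel falls in Class 3.
Total Class 3: 12.12 L + 11.88 L = 24 L.
That is within the Class 3 ocean vessel limit of 25 L.
Class 4.1 quantity: 238 g.
That is within the Class 4.1 ocean vessel limit of 250 g.
Class 3 and Class 4.1 may not share an outer package.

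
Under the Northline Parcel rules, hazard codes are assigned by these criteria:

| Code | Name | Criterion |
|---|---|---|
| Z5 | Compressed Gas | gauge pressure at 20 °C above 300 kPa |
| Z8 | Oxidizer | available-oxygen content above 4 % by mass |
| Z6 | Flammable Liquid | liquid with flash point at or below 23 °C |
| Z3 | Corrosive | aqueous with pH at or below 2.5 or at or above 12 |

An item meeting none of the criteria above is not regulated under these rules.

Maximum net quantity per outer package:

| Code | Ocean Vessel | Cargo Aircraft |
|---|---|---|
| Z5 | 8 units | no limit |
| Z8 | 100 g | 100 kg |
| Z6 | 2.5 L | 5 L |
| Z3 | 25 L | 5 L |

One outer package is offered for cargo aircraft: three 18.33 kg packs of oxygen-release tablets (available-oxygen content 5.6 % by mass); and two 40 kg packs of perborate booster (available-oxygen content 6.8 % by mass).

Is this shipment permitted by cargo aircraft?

No

Oxygen-release tablets: available-oxygen content 5.6 % by mass > 4 % by mass → Code Z8 (Oxidizer).
Perborate booster: available-oxygen content 6.8 % by mass > 4 % by mass → Code Z8 (Oxidizer).
Total Code Z8: (three 18.33 kg packs = 54.99 kg) + (two 40 kg packs = 80 kg) = 134.99 kg.
134.99 kg exceeds the cargo aircraft limit of 100 kg for Code Z8.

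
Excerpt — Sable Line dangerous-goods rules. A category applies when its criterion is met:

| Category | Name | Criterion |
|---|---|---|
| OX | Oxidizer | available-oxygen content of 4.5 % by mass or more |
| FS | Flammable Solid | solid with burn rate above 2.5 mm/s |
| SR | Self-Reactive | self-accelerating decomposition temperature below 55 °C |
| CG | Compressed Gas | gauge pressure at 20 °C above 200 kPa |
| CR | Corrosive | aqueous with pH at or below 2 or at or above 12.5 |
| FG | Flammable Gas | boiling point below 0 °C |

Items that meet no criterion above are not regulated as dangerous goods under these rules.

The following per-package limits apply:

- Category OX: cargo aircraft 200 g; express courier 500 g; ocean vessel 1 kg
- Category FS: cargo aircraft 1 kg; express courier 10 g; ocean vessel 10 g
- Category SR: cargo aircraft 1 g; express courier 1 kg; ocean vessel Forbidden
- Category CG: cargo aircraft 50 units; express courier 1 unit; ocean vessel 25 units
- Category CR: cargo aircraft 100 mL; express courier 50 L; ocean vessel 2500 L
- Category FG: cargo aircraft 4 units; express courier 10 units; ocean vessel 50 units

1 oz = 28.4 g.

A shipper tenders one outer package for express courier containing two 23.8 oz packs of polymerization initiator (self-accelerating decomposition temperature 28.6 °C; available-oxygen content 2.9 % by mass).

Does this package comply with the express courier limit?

No

Self-accelerating decomposition temperature 28.6 °C meets the Category SR criterion (Self-Reactive), so the polymerization initiator is Category SR.
Category SR quantity: two 23.8 oz packs = 1351.84 g.
1351.84 g exceeds the express courier limit of 1 kg for Category SR.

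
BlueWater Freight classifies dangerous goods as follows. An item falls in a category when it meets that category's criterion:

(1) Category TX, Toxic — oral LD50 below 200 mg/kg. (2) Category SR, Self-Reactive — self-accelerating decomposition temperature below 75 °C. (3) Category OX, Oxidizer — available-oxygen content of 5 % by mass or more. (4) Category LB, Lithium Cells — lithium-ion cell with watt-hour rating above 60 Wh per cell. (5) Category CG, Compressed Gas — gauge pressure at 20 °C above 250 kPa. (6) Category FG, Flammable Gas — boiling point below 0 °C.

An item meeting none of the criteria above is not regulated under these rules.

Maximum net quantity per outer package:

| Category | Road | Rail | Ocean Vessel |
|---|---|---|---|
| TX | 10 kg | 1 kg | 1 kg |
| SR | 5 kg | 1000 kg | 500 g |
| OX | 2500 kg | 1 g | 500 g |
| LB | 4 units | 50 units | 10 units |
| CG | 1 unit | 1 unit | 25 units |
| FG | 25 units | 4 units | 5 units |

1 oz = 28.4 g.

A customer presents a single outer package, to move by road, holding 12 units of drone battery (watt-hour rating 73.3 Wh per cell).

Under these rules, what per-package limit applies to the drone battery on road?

4 units

Watt-hour rating 73.3 Wh per cell meets the Category LB criterion (Lithium Cells), so the drone battery is Category LB.
The road limit for Category LB is 4 units.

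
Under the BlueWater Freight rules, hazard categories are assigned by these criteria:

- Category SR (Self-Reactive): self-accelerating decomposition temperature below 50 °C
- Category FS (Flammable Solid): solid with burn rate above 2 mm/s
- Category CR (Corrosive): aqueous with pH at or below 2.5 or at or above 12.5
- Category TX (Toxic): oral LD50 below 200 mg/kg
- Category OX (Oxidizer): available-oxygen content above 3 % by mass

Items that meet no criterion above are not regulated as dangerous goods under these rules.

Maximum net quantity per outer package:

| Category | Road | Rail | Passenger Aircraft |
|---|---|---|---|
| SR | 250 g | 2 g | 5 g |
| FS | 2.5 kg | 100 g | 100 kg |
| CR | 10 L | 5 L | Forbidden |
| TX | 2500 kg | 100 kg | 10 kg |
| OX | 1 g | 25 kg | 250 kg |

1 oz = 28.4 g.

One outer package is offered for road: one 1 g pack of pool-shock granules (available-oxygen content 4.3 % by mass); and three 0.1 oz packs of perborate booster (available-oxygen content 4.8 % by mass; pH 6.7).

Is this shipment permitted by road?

No

Available-oxygen content 4.3 % by mass meets the Category OX criterion (Oxidizer), so the pool-shock granules are Category OX.
Perborate booster: available-oxygen content 4.8 % by mass > 3 % by mass → Category OX (Oxidizer).
Category OX net quantity: 1 g + (three 0.1 oz packs = 8.52 g) = 9.52 g.
That exceeds the Category OX road limit of 1 g.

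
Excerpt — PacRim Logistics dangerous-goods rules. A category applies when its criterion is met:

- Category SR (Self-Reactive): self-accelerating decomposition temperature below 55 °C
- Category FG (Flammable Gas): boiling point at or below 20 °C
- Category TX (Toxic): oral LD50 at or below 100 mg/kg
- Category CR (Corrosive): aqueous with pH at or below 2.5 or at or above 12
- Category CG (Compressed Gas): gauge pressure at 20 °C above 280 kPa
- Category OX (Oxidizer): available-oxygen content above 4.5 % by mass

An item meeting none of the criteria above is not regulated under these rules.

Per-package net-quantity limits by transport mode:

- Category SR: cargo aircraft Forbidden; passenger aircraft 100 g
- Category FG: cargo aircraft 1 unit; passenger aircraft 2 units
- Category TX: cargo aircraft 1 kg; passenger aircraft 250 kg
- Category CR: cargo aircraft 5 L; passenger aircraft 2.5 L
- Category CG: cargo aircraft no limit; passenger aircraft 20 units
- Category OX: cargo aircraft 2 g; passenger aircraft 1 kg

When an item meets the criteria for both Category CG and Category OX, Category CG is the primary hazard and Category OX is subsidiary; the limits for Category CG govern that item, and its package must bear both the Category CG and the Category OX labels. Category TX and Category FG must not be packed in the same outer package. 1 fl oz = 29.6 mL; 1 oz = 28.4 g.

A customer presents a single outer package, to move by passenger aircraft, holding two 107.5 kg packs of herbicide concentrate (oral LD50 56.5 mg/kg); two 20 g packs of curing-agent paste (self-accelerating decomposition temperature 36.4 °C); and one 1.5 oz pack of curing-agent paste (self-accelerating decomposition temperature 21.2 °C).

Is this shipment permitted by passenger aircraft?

Yes

With oral LD50 56.5 mg/kg (≤ 100 mg/kg), the herbicide concentrate falls in Category TX.
Curing-agent paste: self-accelerating decomposition temperature 36.4 °C < 55 °C → Category SR (Self-Reactive).
Self-accelerating decomposition temperature 21.2 °C meets the Category SR criterion (Self-Reactive), so the curing-agent paste is Category SR.
Category TX quantity: two 107.5 kg packs = 215 kg.
215 kg is within the passenger aircraft limit of 250 kg for Category TX.
Total Category SR: (two 20 g packs = 40 g) + (one 1.5 oz pack = 42.6 g) = 82.6 g.
That is within the Category SR passenger aircraft limit of 100 g.
The segregation rule (Category TX with Category FG) does not apply to Category TX with Category SR.
Every hazard category is within its passenger aircraft limit and no segregation rule is violated.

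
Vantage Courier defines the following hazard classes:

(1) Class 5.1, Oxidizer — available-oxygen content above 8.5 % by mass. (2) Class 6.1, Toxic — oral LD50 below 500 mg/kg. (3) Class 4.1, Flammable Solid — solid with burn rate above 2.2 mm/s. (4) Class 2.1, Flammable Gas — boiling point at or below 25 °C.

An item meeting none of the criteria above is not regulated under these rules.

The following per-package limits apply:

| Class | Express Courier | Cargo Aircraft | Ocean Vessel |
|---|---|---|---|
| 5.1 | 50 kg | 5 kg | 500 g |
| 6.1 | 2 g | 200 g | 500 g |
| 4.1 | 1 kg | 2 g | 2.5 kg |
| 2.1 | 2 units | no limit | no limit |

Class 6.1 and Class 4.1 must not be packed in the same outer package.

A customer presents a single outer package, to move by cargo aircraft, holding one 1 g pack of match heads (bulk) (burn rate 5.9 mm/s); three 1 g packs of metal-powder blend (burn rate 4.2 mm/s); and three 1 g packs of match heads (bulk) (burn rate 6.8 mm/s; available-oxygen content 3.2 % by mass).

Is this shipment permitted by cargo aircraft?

Match heads (bulk): burn rate 5.9 mm/s > 2.2 mm/s → Class 4.1 (Flammable Solid).
With burn rate 4.2 mm/s (> 2.2 mm/s), the metal-powder blend falls in Class 4.1.
Match heads (bulk): burn rate 6.8 mm/s > 2.2 mm/s → Class 4.1 (Flammable Solid).
Total Class 4.1: 1 g + (three 1 g packs = 3 g) + (three 1 g packs = 3 g) = 7 g.
That exceeds the Class 4.1 cargo aircraft limit of 2 g.

No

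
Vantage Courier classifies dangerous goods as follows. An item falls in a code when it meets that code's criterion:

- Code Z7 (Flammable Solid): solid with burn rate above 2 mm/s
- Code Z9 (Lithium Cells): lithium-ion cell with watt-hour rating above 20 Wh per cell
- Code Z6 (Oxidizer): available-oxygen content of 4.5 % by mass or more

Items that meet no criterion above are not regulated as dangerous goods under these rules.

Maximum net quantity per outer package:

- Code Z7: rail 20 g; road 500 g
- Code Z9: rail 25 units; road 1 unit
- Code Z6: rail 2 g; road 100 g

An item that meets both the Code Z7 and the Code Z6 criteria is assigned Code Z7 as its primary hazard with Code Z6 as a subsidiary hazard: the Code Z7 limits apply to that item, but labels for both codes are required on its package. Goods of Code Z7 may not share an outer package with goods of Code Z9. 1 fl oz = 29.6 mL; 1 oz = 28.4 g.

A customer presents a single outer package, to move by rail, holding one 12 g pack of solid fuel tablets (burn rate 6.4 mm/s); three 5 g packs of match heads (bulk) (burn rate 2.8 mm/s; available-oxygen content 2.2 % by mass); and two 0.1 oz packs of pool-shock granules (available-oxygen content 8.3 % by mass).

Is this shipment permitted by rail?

With burn rate 6.4 mm/s (> 2 mm/s), the solid fuel tablets fall in Code Z7.
With burn rate 2.8 mm/s (> 2 mm/s), the match heads (bulk) fall in Code Z7.
With available-oxygen content 8.3 % by mass (≥ 4.5 % by mass), the pool-shock granules fall in Code Z6.
Total Code Z7: 12 g + (three 5 g packs = 15 g) = 27 g.
27 g exceeds the rail limit of 20 g for Code Z7.
Code Z6 quantity: two 0.1 oz packs = 5.68 g.
5.68 g > 2 g (rail limit, Code Z6) — over the limit.
The segregation rule (Code Z7 with Code Z9) does not apply to Code Z7 with Code Z6.

No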